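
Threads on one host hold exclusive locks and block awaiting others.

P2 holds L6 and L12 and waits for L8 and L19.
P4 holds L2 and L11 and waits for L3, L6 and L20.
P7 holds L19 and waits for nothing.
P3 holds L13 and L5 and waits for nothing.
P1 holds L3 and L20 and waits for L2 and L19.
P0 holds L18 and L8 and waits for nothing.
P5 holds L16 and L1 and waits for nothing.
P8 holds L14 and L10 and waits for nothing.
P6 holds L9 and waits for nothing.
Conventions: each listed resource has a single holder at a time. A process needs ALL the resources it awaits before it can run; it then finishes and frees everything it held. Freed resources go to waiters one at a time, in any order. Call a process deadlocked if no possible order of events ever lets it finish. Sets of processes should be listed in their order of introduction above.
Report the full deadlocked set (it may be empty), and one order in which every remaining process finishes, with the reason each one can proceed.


Deadlocked set: P4 and P1.
Key observation: the knot is the closed ring of waits P4 -> P1 -> P4; no other process is dragged down with it.
One completion order for the rest: P6, P0, P3, P7, P5, P2, P8.
Walking it through:
  P6 waits on nothing -> runs at once and releases L9
  P0 waits on nothing -> runs at once and releases L18 and L8
  P3 waits on nothing -> runs at once and releases L13 and L5
  P7 waits on nothing -> runs at once and releases L19
  P5 waits on nothing -> runs at once and releases L16 and L1
  run P2 (all its waits — L8 and L19 — are resolved); releases L6 and L12
  P8 waits on nothing -> runs at once and releases L14 and L10


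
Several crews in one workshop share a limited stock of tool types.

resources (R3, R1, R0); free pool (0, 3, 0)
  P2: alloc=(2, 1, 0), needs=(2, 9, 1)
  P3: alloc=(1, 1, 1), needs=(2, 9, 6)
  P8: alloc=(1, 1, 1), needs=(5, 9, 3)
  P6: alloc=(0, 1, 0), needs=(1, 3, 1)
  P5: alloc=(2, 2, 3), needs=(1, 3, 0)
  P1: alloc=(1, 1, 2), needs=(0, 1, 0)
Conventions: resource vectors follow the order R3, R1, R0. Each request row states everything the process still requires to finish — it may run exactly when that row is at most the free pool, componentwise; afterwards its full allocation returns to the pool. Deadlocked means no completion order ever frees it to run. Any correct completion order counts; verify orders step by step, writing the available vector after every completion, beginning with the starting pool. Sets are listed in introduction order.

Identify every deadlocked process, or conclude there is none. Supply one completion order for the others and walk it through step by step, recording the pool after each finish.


Deadlocked: P2, P3 and P8.
Key observation: after P1, P5, P6 complete, (3, 7, 5) is the best the pool ever gets, yet each leftover process wants more R1.
A valid finishing order for the others: P1, P5, P6. Check, step by step:
  pool = (0, 3, 0)
  run P1 (needs (0, 1, 0), free (0, 3, 0)); after release of (1, 1, 2) the pool is (1, 4, 2)
  run P5 (needs (1, 3, 0), free (1, 4, 2)); after release of (2, 2, 3) the pool is (3, 6, 5)
  run P6 (needs (1, 3, 1), free (3, 6, 5)); after release of (0, 1, 0) the pool is (3, 7, 5)
The stuck group stays short no matter what:
  blocked: P2 wants (2, 9, 1), pool (3, 7, 5) — not enough R1
  blocked: P3 wants (2, 9, 6), pool (3, 7, 5) — not enough R1 and R0
  blocked: P8 wants (5, 9, 3), pool (3, 7, 5) — not enough R3 and R1


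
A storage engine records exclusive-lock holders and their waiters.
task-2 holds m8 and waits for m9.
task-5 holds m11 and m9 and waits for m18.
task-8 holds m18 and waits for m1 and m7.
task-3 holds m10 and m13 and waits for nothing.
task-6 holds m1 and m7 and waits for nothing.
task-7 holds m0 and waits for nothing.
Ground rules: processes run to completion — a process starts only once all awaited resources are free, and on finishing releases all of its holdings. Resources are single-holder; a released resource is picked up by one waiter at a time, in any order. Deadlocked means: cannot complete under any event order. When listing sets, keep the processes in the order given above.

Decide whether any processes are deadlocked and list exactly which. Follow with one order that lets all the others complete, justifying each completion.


No process is deadlocked.
Key observation: the wait relation is loop-free; peeling off processes with no waits unwinds the whole state.
The rest can finish in the order task-6, task-7, task-8, task-3, task-5, task-2.
Verifying each step:
  task-6 waits on nothing -> runs at once and releases m1 and m7
  task-7 waits on nothing -> runs at once and releases m0
  run task-8 (all its waits — m1 and m7 — are resolved); releases m18
  task-3 waits on nothing -> runs at once and releases m10 and m13
  run task-5 (all its waits — m18 — are resolved); releases m11 and m9
  run task-2 (all its waits — m9 — are resolved); releases m8


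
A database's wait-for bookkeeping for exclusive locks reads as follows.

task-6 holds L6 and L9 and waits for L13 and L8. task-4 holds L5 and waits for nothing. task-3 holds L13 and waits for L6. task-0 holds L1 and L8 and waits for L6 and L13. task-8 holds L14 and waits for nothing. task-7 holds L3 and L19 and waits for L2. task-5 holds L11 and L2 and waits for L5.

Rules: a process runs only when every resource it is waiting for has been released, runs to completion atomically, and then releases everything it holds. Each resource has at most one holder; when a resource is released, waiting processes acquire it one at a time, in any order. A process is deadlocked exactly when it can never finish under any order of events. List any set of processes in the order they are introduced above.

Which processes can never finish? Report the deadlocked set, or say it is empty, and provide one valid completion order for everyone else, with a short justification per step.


Deadlocked: task-6, task-3 and task-0.
Key observation: nobody on the ring task-6 -> task-3 -> task-6 can start until another member finishes, which never happens; task-0 is caught in further circular waits.
The rest can finish in the order task-4, task-5, task-8, task-7.
Check, step by step:
  task-4: no waits; runs immediately, freeing L5
  task-5: everything it awaited (L5) is free; runs, freeing L11 and L2
  task-8: no waits; runs immediately, freeing L14
  task-7: everything it awaited (L2) is free; runs, freeing L3 and L19


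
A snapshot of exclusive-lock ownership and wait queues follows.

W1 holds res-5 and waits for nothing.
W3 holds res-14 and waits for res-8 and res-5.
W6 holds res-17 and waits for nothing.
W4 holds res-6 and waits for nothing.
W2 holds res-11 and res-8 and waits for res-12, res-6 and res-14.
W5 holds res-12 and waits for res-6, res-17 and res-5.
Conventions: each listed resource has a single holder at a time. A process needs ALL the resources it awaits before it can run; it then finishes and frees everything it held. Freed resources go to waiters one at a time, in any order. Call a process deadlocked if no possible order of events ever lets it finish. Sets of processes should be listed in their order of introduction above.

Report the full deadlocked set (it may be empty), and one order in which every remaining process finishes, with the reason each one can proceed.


Deadlocked: W3 and W2.
Key observation: the loop W3 -> W2 -> W3 blocks itself forever; no other process is dragged down with it.
A valid finishing order for the others: W1, W6, W4, W5.
Verifying each step:
  W1: no waits; runs immediately, freeing res-5
  W6: no waits; runs immediately, freeing res-17
  W4: no waits; runs immediately, freeing res-6
  W5 waits on res-6, res-17 and res-5 — all released -> runs and releases res-12


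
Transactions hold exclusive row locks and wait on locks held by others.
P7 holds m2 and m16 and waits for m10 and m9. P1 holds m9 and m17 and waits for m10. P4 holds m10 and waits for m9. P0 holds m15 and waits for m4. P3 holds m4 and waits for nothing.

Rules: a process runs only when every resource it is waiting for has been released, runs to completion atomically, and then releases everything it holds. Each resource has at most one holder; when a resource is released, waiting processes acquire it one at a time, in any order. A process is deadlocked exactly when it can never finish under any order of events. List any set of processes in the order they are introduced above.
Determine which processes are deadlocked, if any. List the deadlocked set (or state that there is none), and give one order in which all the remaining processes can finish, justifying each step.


The deadlocked set is P7, P1 and P4.
Key observation: the waits loop around P1 -> P4 -> P1 with no way out; P7 waits into the deadlock from upstream.
The rest can finish in the order P3, P0.
Verifying each step:
  P3: no waits; runs immediately, freeing m4
  P0 waits on m4 — all released -> runs and releases m15


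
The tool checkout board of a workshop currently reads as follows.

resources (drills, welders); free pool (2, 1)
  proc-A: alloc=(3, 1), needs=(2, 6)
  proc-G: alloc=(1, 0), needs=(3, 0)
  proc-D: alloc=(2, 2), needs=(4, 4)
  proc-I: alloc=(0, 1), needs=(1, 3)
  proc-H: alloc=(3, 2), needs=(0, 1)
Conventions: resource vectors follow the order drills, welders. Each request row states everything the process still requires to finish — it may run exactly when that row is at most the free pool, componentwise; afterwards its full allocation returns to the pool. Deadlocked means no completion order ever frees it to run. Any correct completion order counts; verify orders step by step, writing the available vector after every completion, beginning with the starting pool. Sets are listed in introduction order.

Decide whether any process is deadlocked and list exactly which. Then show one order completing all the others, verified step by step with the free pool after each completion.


The deadlocked set is empty.
Key observation: proc-H fits the free pool immediately, and its release cascades until everyone finishes.
A valid finishing order for the others: proc-H, proc-I, proc-D, proc-G, proc-A. Step-by-step check:
  pool = (2, 1)
  proc-H needs (0, 1) <= (2, 1) -> finishes; pool += (3, 2) = (5, 3)
  proc-I needs (1, 3) <= (5, 3) -> finishes; pool += (0, 1) = (5, 4)
  proc-D needs (4, 4) <= (5, 4) -> finishes; pool += (2, 2) = (7, 6)
  proc-G needs (3, 0) <= (7, 6) -> finishes; pool += (1, 0) = (8, 6)
  proc-A needs (2, 6) <= (8, 6) -> finishes; pool += (3, 1) = (11, 7)


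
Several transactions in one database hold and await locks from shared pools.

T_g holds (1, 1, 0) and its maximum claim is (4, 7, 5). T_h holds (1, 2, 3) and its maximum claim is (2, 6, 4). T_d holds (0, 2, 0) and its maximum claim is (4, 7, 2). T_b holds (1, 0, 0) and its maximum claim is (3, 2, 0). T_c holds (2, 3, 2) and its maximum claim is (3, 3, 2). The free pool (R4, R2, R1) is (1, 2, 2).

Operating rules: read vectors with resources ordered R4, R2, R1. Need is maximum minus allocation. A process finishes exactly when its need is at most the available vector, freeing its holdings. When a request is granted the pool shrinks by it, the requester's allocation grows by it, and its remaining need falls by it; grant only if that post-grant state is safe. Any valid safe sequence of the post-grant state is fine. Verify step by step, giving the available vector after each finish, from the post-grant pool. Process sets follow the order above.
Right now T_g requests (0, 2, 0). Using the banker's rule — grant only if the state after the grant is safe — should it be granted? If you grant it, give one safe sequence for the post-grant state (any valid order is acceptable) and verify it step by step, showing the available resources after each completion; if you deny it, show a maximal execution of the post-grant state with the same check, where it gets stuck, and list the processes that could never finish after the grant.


DENY. Granting would leave the state unsafe.
Key observation: R2 is the bottleneck — with T_c, T_b done the pool holds (4, 3, 4), short of every remaining need.
After a pretend grant, a maximal execution: T_c, T_b — then nothing else fits. Step-by-step check:
  pool = (1, 0, 2)
  T_c: need (1, 0, 0) fits (1, 0, 2); releases (2, 3, 2), pool now (3, 3, 4)
  T_b: need (2, 2, 0) fits (3, 3, 4); releases (1, 0, 0), pool now (4, 3, 4)
  T_g still needs (3, 4, 5) but only (4, 3, 4) is free — short on R2 and R1
  T_h still needs (1, 4, 1) but only (4, 3, 4) is free — short on R2
  T_d still needs (4, 5, 2) but only (4, 3, 4) is free — short on R2
Processes that could never finish after the grant: T_g, T_h and T_d.


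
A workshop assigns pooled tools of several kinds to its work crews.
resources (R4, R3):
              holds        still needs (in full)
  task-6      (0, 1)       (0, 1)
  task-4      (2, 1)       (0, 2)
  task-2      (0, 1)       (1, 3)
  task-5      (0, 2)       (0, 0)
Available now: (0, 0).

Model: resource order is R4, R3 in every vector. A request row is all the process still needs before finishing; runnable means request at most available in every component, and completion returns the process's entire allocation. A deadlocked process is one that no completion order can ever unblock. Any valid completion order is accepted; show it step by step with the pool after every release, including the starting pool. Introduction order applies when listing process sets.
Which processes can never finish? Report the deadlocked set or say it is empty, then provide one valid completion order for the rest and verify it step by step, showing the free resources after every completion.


No process is deadlocked.
Key observation: starting with task-5, each completion frees enough for the next — no one is permanently blocked.
A valid finishing order for the others: task-5, task-4, task-6, task-2. Walking it through:
  pool = (0, 0)
  task-5: need (0, 0) fits (0, 0); releases (0, 2), pool now (0, 2)
  task-4: need (0, 2) fits (0, 2); releases (2, 1), pool now (2, 3)
  task-6: need (0, 1) fits (2, 3); releases (0, 1), pool now (2, 4)
  task-2: need (1, 3) fits (2, 4); releases (0, 1), pool now (2, 5)


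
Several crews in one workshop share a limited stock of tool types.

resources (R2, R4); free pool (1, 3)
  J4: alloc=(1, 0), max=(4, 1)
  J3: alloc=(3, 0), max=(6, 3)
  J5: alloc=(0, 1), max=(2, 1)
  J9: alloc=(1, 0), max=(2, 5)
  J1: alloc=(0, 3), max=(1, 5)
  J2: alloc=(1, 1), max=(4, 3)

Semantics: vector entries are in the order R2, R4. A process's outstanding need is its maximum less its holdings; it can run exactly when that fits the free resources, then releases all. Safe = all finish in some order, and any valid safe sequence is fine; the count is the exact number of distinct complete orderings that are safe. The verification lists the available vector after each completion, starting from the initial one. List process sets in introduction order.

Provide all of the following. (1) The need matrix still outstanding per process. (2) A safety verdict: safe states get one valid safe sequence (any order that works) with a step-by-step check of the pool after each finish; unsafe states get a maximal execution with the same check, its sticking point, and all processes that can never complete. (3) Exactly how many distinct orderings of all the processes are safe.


(1) Need matrix, components ordered R2, R4:
  J4: (3, 1)
  J3: (3, 3)
  J5: (2, 0)
  J9: (1, 5)
  J1: (1, 2)
  J2: (3, 2)
(2) The state is UNSAFE.
Key observation: once J1, J9, J5 finish, the pool peaks at (2, 7) — and every remaining process still needs more R2 than that.
Going as far as possible: J1, J9, J5; after that, nothing fits. Verifying each step:
  pool = (1, 3)
  run J1 (needs (1, 2), free (1, 3)); after release of (0, 3) the pool is (1, 6)
  run J9 (needs (1, 5), free (1, 6)); after release of (1, 0) the pool is (2, 6)
  run J5 (needs (2, 0), free (2, 6)); after release of (0, 1) the pool is (2, 7)
  J4 still needs (3, 1) but only (2, 7) is free — short on R2
  J3 still needs (3, 3) but only (2, 7) is free — short on R2
  J2 still needs (3, 2) but only (2, 7) is free — short on R2
Permanently blocked: J4, J3 and J2.
(3) Exactly 0 of the possible complete orderings are safe sequences.


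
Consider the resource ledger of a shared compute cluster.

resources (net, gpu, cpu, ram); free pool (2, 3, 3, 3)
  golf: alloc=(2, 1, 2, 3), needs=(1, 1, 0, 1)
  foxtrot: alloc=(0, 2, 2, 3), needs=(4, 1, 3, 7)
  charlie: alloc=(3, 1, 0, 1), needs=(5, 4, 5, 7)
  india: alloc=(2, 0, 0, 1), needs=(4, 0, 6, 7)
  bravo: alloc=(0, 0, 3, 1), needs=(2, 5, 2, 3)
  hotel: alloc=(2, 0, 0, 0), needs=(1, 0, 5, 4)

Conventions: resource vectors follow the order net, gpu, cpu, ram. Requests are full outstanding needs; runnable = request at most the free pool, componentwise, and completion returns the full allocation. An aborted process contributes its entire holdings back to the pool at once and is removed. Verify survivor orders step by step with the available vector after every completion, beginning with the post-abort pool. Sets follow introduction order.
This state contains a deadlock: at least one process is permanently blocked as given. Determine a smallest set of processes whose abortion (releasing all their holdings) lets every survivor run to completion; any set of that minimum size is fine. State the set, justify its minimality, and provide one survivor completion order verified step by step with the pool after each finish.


Minimum abort set: india.
Key observation: aborting india returns (2, 0, 0, 1), and foxtrot — hopeless before — runs at step 2 with the returned capacity in the pool.
No smaller set exists: with zero aborts the deadlock remains.
Survivors finish in the order: golf, foxtrot, hotel, bravo, charlie. Verifying each step (pool after the aborts first):
  pool = (4, 3, 3, 4)
  golf needs (1, 1, 0, 1) <= (4, 3, 3, 4) -> finishes; pool += (2, 1, 2, 3) = (6, 4, 5, 7)
  foxtrot needs (4, 1, 3, 7) <= (6, 4, 5, 7) -> finishes; pool += (0, 2, 2, 3) = (6, 6, 7, 10)
  hotel needs (1, 0, 5, 4) <= (6, 6, 7, 10) -> finishes; pool += (2, 0, 0, 0) = (8, 6, 7, 10)
  bravo needs (2, 5, 2, 3) <= (8, 6, 7, 10) -> finishes; pool += (0, 0, 3, 1) = (8, 6, 10, 11)
  charlie needs (5, 4, 5, 7) <= (8, 6, 10, 11) -> finishes; pool += (3, 1, 0, 1) = (11, 7, 10, 12)


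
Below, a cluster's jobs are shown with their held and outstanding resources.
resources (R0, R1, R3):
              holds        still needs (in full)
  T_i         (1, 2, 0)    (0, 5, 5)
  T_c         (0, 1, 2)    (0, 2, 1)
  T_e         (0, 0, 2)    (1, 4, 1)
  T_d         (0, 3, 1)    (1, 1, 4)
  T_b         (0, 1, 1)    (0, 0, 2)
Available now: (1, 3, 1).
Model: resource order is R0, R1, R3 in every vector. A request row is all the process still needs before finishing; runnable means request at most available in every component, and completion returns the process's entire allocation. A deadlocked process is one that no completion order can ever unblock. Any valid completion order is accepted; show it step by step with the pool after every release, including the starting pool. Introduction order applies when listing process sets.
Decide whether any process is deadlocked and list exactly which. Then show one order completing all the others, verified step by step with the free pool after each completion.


The deadlocked set is empty.
Key observation: starting with T_c, each completion frees enough for the next — no one is permanently blocked.
A valid finishing order for the others: T_c, T_b, T_d, T_i, T_e. Check, step by step:
  pool = (1, 3, 1)
  T_c: need (0, 2, 1) fits (1, 3, 1); releases (0, 1, 2), pool now (1, 4, 3)
  T_b: need (0, 0, 2) fits (1, 4, 3); releases (0, 1, 1), pool now (1, 5, 4)
  T_d: need (1, 1, 4) fits (1, 5, 4); releases (0, 3, 1), pool now (1, 8, 5)
  T_i: need (0, 5, 5) fits (1, 8, 5); releases (1, 2, 0), pool now (2, 10, 5)
  T_e: need (1, 4, 1) fits (2, 10, 5); releases (0, 0, 2), pool now (2, 10, 7)


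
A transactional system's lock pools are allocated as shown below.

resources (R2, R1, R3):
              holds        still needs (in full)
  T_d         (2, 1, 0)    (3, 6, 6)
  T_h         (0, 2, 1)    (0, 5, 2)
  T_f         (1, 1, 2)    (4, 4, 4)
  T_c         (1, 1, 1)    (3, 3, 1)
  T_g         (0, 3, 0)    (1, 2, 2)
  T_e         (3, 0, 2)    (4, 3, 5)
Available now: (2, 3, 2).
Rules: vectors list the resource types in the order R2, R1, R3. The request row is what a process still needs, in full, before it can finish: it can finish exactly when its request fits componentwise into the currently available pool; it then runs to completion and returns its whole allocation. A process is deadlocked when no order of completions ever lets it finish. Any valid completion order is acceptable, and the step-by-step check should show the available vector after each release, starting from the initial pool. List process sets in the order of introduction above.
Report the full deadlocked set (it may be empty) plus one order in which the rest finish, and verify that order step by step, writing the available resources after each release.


The deadlocked set is T_d, T_f, T_c and T_e.
Key observation: the pool after T_g, T_h is (2, 8, 3); every surviving request exceeds it in R2, so progress ends there.
A valid finishing order for the others: T_g, T_h. Verifying each step:
  pool = (2, 3, 2)
  T_g needs (1, 2, 2) <= (2, 3, 2) -> finishes; pool += (0, 3, 0) = (2, 6, 2)
  T_h needs (0, 5, 2) <= (2, 6, 2) -> finishes; pool += (0, 2, 1) = (2, 8, 3)
The blocked processes can never fit:
  T_d still needs (3, 6, 6) but only (2, 8, 3) is free — short on R2 and R3
  T_f still needs (4, 4, 4) but only (2, 8, 3) is free — short on R2 and R3
  T_c still needs (3, 3, 1) but only (2, 8, 3) is free — short on R2
  T_e still needs (4, 3, 5) but only (2, 8, 3) is free — short on R2 and R3


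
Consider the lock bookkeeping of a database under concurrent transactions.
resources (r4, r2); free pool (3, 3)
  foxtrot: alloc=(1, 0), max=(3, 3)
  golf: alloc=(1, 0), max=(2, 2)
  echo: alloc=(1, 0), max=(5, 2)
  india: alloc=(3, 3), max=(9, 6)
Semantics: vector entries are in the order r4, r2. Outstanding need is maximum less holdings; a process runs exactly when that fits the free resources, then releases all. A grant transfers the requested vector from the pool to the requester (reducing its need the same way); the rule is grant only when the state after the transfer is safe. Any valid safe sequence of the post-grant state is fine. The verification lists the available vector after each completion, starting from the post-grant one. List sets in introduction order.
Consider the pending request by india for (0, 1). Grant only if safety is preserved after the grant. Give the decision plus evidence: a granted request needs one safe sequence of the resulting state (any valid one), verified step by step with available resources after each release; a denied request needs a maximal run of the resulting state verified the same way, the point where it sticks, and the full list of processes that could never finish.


DENY. Granting would leave the state unsafe.
Key observation: after golf, echo the pool peaks at (5, 2), and each blocked process is short somewhere: foxtrot on r2; india on r4.
Pretend the grant happened; the run golf, echo goes as far as possible. Walking it through:
  pool = (3, 2)
  run golf (needs (1, 2), free (3, 2)); after release of (1, 0) the pool is (4, 2)
  run echo (needs (4, 2), free (4, 2)); after release of (1, 0) the pool is (5, 2)
  blocked: foxtrot wants (2, 3), pool (5, 2) — not enough r2
  blocked: india wants (6, 2), pool (5, 2) — not enough r4
Post-grant, the permanently blocked set is foxtrot and india.


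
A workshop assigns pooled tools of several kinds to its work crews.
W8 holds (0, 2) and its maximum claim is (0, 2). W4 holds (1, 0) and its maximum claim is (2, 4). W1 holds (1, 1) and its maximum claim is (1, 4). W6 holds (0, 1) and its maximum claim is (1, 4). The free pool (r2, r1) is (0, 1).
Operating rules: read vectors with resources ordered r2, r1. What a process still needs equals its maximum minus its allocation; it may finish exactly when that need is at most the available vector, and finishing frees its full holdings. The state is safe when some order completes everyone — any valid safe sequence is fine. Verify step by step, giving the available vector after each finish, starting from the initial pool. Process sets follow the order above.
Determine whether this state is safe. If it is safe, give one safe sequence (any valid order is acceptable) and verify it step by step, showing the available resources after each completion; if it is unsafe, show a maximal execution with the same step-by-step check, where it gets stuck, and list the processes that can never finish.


SAFE. One safe sequence: W8, W1, W4, W6.
Key observation: the order's first zero-slack moment is W1 ((0, 3) needed, (0, 3) free — a requested resource with nothing to spare).
Walking it through:
  pool = (0, 1)
  W8: need (0, 0) fits (0, 1); releases (0, 2), pool now (0, 3)
  W1: need (0, 3) fits (0, 3); releases (1, 1), pool now (1, 4)
  W4: need (1, 4) fits (1, 4); releases (1, 0), pool now (2, 4)
  W6: need (1, 3) fits (2, 4); releases (0, 1), pool now (2, 5)


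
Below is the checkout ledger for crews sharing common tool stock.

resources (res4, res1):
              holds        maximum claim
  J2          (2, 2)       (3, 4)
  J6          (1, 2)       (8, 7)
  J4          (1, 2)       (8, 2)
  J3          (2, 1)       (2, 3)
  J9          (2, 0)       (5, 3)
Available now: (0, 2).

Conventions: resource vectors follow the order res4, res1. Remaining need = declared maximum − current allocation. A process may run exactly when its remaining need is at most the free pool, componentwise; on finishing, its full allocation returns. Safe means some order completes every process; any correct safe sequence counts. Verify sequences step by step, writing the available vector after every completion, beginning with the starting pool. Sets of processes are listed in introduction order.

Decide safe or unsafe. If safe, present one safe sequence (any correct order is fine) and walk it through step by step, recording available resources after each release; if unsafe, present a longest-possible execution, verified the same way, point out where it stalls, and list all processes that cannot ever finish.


UNSAFE — no complete ordering exists.
Key observation: the pool after J3, J2, J9 is (6, 5); every surviving request exceeds it in res4, so progress ends there.
The run J3, J2, J9 cannot be extended any further. Step-by-step check:
  pool = (0, 2)
  run J3 (needs (0, 2), free (0, 2)); after release of (2, 1) the pool is (2, 3)
  run J2 (needs (1, 2), free (2, 3)); after release of (2, 2) the pool is (4, 5)
  run J9 (needs (3, 3), free (4, 5)); after release of (2, 0) the pool is (6, 5)
  J6 cannot run: need (7, 5) vs free (6, 5) (insufficient res4)
  J4 cannot run: need (7, 0) vs free (6, 5) (insufficient res4)
Permanently blocked: J6 and J4.


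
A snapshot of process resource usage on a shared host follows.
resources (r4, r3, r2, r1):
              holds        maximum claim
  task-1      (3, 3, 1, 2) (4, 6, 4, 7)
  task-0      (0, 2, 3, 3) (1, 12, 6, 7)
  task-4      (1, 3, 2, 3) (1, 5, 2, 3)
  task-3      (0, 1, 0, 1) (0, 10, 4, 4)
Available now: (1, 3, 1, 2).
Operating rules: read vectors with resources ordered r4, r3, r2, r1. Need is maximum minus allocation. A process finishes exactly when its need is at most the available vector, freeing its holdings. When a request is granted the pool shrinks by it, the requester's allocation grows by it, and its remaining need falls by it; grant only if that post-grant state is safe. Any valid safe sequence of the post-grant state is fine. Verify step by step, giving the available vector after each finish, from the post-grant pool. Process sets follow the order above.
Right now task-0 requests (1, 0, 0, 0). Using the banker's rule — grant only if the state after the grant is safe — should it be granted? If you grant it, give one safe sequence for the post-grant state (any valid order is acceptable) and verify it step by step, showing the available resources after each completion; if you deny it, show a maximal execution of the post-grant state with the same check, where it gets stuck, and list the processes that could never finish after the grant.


GRANT — the state after the grant stays safe, e.g. via task-4, task-1, task-3, task-0.
Key observation: even at the reduced pool (0, 3, 1, 2), task-4 fits immediately, so safety survives the grant.
Check on the post-grant state, step by step:
  pool = (0, 3, 1, 2)
  run task-4 (needs (0, 2, 0, 0), free (0, 3, 1, 2)); after release of (1, 3, 2, 3) the pool is (1, 6, 3, 5)
  run task-1 (needs (1, 3, 3, 5), free (1, 6, 3, 5)); after release of (3, 3, 1, 2) the pool is (4, 9, 4, 7)
  run task-3 (needs (0, 9, 4, 3), free (4, 9, 4, 7)); after release of (0, 1, 0, 1) the pool is (4, 10, 4, 8)
  run task-0 (needs (0, 10, 3, 4), free (4, 10, 4, 8)); after release of (1, 2, 3, 3) the pool is (5, 12, 7, 11)


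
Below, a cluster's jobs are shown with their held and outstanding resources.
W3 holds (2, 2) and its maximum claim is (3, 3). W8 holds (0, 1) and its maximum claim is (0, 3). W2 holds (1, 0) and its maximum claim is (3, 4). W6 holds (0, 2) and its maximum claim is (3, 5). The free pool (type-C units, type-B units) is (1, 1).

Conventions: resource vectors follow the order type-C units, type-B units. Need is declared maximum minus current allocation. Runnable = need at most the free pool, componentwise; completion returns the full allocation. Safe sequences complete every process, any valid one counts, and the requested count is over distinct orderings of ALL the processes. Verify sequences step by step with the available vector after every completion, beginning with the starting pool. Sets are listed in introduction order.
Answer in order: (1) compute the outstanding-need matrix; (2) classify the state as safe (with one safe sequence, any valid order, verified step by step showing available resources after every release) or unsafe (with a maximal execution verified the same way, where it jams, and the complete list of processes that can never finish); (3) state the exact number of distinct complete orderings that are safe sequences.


(1) Need matrix, components ordered type-C units, type-B units:
  W3: (1, 1)
  W8: (0, 2)
  W2: (2, 4)
  W6: (3, 3)
(2) The state is SAFE; one workable sequence: W3, W6, W8, W2.
Key observation: at W3 the run first touches a limit — (1, 1) against (1, 1), exact on a resource it actually requests.
Check, step by step:
  pool = (1, 1)
  W3 needs (1, 1) <= (1, 1) -> finishes; pool += (2, 2) = (3, 3)
  W6 needs (3, 3) <= (3, 3) -> finishes; pool += (0, 2) = (3, 5)
  W8 needs (0, 2) <= (3, 5) -> finishes; pool += (0, 1) = (3, 6)
  W2 needs (2, 4) <= (3, 6) -> finishes; pool += (1, 0) = (4, 6)
(3) Precisely 4 of the possible complete orderings are safe sequences.


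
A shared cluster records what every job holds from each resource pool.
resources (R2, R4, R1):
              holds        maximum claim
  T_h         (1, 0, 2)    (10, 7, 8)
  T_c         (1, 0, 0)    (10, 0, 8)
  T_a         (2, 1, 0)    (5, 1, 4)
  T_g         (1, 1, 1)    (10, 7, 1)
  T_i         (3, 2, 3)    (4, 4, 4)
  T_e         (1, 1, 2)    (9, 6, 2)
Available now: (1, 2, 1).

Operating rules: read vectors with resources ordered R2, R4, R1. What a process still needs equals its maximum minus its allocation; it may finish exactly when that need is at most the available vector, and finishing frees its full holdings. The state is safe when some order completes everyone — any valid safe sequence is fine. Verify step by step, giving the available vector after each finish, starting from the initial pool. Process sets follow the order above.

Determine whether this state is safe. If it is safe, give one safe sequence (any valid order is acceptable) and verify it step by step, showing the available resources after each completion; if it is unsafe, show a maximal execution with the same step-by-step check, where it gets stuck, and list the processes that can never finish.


UNSAFE — no complete ordering exists.
Key observation: the pool after T_i, T_a is (6, 5, 4); every surviving request exceeds it in R2, so progress ends there.
A maximal execution: T_i, T_a — then nothing else fits. Step-by-step check:
  pool = (1, 2, 1)
  T_i needs (1, 2, 1) <= (1, 2, 1) -> finishes; pool += (3, 2, 3) = (4, 4, 4)
  T_a needs (3, 0, 4) <= (4, 4, 4) -> finishes; pool += (2, 1, 0) = (6, 5, 4)
  T_h still needs (9, 7, 6) but only (6, 5, 4) is free — short on R2, R4 and R1
  T_c still needs (9, 0, 8) but only (6, 5, 4) is free — short on R2 and R1
  T_g still needs (9, 6, 0) but only (6, 5, 4) is free — short on R2 and R4
  T_e still needs (8, 5, 0) but only (6, 5, 4) is free — short on R2
Never able to finish: T_h, T_c, T_g and T_e.


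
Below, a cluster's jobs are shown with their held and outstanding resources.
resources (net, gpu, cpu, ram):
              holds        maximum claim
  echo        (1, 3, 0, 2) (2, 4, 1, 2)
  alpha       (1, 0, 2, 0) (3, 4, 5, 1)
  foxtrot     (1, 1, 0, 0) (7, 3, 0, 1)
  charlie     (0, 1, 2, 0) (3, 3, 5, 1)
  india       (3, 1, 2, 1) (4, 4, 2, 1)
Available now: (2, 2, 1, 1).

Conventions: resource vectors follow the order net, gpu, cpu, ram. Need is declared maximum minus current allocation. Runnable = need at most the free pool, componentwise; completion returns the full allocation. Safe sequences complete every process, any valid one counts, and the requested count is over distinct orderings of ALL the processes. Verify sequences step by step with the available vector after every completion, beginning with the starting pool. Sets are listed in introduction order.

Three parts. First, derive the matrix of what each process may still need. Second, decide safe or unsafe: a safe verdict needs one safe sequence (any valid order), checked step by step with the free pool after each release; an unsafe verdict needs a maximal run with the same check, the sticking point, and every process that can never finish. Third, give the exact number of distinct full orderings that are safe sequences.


(1) Remaining need (order net, gpu, cpu, ram):
  echo: (1, 1, 1, 0)
  alpha: (2, 4, 3, 1)
  foxtrot: (6, 2, 0, 1)
  charlie: (3, 2, 3, 1)
  india: (1, 3, 0, 0)
(2) SAFE — a valid safe sequence is echo, india, alpha, foxtrot, charlie.
Key observation: echo is the earliest step where a requested resource binds exactly: need (1, 1, 1, 0), pool (2, 2, 1, 1) at its turn.
Step-by-step check:
  pool = (2, 2, 1, 1)
  echo: need (1, 1, 1, 0) fits (2, 2, 1, 1); releases (1, 3, 0, 2), pool now (3, 5, 1, 3)
  india: need (1, 3, 0, 0) fits (3, 5, 1, 3); releases (3, 1, 2, 1), pool now (6, 6, 3, 4)
  alpha: need (2, 4, 3, 1) fits (6, 6, 3, 4); releases (1, 0, 2, 0), pool now (7, 6, 5, 4)
  foxtrot: need (6, 2, 0, 1) fits (7, 6, 5, 4); releases (1, 1, 0, 0), pool now (8, 7, 5, 4)
  charlie: need (3, 2, 3, 1) fits (8, 7, 5, 4); releases (0, 1, 2, 0), pool now (8, 8, 7, 4)
(3) Precisely 6 of the possible complete orderings are safe sequences.


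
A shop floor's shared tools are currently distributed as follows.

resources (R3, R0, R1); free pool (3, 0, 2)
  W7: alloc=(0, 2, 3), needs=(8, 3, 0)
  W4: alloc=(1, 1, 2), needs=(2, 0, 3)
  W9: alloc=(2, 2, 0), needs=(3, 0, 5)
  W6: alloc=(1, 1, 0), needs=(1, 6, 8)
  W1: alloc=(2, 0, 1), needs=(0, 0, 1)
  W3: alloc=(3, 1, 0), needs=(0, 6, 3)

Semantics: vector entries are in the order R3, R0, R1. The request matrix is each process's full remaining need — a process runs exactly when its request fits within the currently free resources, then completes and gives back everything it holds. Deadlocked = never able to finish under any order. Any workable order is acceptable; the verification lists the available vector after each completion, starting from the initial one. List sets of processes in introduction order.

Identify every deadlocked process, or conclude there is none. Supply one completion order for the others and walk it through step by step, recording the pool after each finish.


Deadlocked: W6 and W3.
Key observation: the pool after W1, W4, W9, W7 is (8, 5, 8); every surviving request exceeds it in R0, so progress ends there.
One completion order for the rest: W1, W4, W9, W7. Step-by-step check:
  pool = (3, 0, 2)
  W1: need (0, 0, 1) fits (3, 0, 2); releases (2, 0, 1), pool now (5, 0, 3)
  W4: need (2, 0, 3) fits (5, 0, 3); releases (1, 1, 2), pool now (6, 1, 5)
  W9: need (3, 0, 5) fits (6, 1, 5); releases (2, 2, 0), pool now (8, 3, 5)
  W7: need (8, 3, 0) fits (8, 3, 5); releases (0, 2, 3), pool now (8, 5, 8)
The blocked processes can never fit:
  blocked: W6 wants (1, 6, 8), pool (8, 5, 8) — not enough R0
  blocked: W3 wants (0, 6, 3), pool (8, 5, 8) — not enough R0


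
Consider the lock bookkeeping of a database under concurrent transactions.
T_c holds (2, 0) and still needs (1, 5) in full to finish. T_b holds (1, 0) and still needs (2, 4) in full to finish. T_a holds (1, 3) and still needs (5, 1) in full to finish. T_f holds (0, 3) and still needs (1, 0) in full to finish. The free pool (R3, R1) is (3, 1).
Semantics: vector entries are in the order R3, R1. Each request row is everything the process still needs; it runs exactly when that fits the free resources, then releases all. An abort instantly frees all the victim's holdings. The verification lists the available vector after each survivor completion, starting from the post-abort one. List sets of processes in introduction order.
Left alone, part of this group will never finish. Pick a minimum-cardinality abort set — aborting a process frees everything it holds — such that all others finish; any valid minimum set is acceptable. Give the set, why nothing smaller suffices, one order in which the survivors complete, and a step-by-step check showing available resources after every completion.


Minimum abort set: T_c.
Key observation: T_a was stuck for good until T_c gave back (2, 0); in the order shown it finishes at step 1.
Why nothing smaller works: aborting no one leaves the state deadlocked as given.
Survivors finish in the order: T_a, T_f, T_b. Walking it through (pool after the aborts first):
  pool = (5, 1)
  T_a needs (5, 1) <= (5, 1) -> finishes; pool += (1, 3) = (6, 4)
  T_f needs (1, 0) <= (6, 4) -> finishes; pool += (0, 3) = (6, 7)
  T_b needs (2, 4) <= (6, 7) -> finishes; pool += (1, 0) = (7, 7)


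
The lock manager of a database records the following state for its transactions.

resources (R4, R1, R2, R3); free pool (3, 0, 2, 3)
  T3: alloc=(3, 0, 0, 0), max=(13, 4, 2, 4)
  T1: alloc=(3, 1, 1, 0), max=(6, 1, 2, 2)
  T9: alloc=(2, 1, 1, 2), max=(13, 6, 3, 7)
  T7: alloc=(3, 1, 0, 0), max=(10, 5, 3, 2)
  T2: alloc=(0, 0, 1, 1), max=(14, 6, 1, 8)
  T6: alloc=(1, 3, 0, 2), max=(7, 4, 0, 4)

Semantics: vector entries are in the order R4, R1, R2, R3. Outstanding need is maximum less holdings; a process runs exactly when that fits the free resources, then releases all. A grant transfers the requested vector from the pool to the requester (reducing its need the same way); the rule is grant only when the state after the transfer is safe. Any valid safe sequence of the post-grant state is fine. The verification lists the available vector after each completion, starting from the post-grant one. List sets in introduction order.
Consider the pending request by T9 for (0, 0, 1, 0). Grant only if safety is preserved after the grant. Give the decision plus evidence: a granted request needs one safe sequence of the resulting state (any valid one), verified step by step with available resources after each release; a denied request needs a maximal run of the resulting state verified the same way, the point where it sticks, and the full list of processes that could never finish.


DENY. Granting would leave the state unsafe.
Key observation: after T1, T6 the pool peaks at (7, 4, 2, 5), and each blocked process is short somewhere: T3 on R4; T9 on R4, R1; T7 on R2; T2 on R4, R1, R3.
On the post-grant state, T1, T6 is a maximal run — nothing extends it. Verifying each step:
  pool = (3, 0, 1, 3)
  T1: need (3, 0, 1, 2) fits (3, 0, 1, 3); releases (3, 1, 1, 0), pool now (6, 1, 2, 3)
  T6: need (6, 1, 0, 2) fits (6, 1, 2, 3); releases (1, 3, 0, 2), pool now (7, 4, 2, 5)
  T3 still needs (10, 4, 2, 4) but only (7, 4, 2, 5) is free — short on R4
  T9 still needs (11, 5, 1, 5) but only (7, 4, 2, 5) is free — short on R4 and R1
  T7 still needs (7, 4, 3, 2) but only (7, 4, 2, 5) is free — short on R2
  T2 still needs (14, 6, 0, 7) but only (7, 4, 2, 5) is free — short on R4, R1 and R3
Processes that could never finish after the grant: T3, T9, T7 and T2.
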